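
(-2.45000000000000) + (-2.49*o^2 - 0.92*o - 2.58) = -2.49*o^2 - 0.92*o - 5.03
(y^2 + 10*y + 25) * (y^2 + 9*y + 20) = y^4 + 19*y^3 + 135*y^2 + 425*y + 500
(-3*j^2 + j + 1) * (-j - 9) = 3*j^3 + 26*j^2 - 10*j - 9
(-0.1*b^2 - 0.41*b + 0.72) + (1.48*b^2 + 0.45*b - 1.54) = 1.38*b^2 + 0.04*b - 0.82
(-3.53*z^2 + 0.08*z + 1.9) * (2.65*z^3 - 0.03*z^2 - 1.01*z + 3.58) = -9.3545*z^5 + 0.3179*z^4 + 8.5979*z^3 - 12.7752*z^2 - 1.6326*z + 6.802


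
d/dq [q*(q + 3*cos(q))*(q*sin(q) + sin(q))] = -q*(q + 1)*(3*sin(q) - 1)*sin(q) + q*(q + 3*cos(q))*(q*cos(q) + sqrt(2)*sin(q + pi/4)) + (q + 1)*(q + 3*cos(q))*sin(q)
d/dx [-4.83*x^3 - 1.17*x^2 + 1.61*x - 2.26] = -14.49*x^2 - 2.34*x + 1.61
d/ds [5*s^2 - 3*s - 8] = 10*s - 3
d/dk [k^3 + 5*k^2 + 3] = k*(3*k + 10)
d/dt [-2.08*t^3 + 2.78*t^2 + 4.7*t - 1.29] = -6.24*t^2 + 5.56*t + 4.7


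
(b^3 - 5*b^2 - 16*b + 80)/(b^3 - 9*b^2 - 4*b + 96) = (b^2 - b - 20)/(b^2 - 5*b - 24)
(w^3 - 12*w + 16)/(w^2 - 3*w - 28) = (w^2 - 4*w + 4)/(w - 7)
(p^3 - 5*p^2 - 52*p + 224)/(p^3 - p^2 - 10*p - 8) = (p^2 - p - 56)/(p^2 + 3*p + 2)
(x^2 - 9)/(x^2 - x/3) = 3*(x^2 - 9)/(x*(3*x - 1))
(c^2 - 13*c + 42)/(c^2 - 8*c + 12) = (c - 7)/(c - 2)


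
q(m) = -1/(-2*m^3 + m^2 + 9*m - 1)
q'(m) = -(6*m^2 - 2*m - 9)/(-2*m^3 + m^2 + 9*m - 1)^2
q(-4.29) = -0.01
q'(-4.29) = -0.01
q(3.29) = 0.03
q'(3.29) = -0.05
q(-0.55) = 0.19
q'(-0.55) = 0.22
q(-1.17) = 0.14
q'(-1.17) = -0.03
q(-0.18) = 0.39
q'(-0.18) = 1.27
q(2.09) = -0.26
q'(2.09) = -0.85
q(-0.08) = 0.58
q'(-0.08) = 3.00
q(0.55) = -0.26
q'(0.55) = 0.54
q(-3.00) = -0.03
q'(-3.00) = -0.04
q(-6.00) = 0.00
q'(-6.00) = 0.00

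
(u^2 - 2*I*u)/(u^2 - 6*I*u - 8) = u/(u - 4*I)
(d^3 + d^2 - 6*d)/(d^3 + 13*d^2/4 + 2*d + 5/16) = 16*d*(d^2 + d - 6)/(16*d^3 + 52*d^2 + 32*d + 5)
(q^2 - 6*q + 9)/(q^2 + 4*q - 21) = (q - 3)/(q + 7)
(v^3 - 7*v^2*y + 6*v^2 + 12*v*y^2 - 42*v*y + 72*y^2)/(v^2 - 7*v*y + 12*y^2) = v + 6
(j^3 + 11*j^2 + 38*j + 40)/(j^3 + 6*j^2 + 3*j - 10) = (j + 4)/(j - 1)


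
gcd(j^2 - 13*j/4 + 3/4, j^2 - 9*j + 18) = j - 3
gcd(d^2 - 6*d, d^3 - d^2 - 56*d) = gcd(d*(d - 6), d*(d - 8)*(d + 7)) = d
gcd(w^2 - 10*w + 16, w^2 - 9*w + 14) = w - 2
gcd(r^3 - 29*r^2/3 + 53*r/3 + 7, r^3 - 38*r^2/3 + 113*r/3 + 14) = r^2 - 20*r/3 - 7/3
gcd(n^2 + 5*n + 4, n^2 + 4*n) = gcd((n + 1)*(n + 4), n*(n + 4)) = n + 4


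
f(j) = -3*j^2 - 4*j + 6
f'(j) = -6*j - 4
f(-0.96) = 7.08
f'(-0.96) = 1.76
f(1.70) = -9.47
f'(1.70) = -14.20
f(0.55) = 2.89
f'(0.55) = -7.30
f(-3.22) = -12.23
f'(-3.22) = 15.32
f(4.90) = -85.63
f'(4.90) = -33.40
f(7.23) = -179.74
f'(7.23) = -47.38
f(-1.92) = 2.62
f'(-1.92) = 7.52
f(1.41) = -5.60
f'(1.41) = -12.46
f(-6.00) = -78.00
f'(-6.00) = 32.00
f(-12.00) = -378.00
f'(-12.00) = 68.00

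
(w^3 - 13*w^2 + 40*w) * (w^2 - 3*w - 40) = w^5 - 16*w^4 + 39*w^3 + 400*w^2 - 1600*w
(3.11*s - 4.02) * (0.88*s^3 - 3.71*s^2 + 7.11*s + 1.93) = 2.7368*s^4 - 15.0757*s^3 + 37.0263*s^2 - 22.5799*s - 7.7586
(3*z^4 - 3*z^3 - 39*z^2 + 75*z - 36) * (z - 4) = 3*z^5 - 15*z^4 - 27*z^3 + 231*z^2 - 336*z + 144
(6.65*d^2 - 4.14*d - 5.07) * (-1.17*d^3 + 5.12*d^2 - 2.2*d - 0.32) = -7.7805*d^5 + 38.8918*d^4 - 29.8949*d^3 - 18.9784*d^2 + 12.4788*d + 1.6224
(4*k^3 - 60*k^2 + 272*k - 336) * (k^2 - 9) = 4*k^5 - 60*k^4 + 236*k^3 + 204*k^2 - 2448*k + 3024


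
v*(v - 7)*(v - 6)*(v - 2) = v^4 - 15*v^3 + 68*v^2 - 84*v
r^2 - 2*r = r*(r - 2)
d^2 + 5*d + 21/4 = (d + 3/2)*(d + 7/2)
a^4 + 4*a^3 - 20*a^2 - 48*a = a*(a - 4)*(a + 2)*(a + 6)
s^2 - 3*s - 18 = (s - 6)*(s + 3)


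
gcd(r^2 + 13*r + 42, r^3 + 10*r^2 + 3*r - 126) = r^2 + 13*r + 42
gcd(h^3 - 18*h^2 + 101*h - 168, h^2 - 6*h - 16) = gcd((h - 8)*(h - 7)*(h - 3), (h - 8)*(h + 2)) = h - 8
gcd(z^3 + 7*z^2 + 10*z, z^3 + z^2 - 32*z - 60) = z^2 + 7*z + 10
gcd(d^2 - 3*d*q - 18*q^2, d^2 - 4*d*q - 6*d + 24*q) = 1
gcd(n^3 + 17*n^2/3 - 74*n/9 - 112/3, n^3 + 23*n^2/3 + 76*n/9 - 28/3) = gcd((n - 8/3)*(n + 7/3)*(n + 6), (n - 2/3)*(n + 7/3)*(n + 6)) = n^2 + 25*n/3 + 14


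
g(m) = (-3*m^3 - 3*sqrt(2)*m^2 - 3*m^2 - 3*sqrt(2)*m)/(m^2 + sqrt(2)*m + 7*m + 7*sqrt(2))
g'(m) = (-2*m - 7 - sqrt(2))*(-3*m^3 - 3*sqrt(2)*m^2 - 3*m^2 - 3*sqrt(2)*m)/(m^2 + sqrt(2)*m + 7*m + 7*sqrt(2))^2 + (-9*m^2 - 6*sqrt(2)*m - 6*m - 3*sqrt(2))/(m^2 + sqrt(2)*m + 7*m + 7*sqrt(2)) = 3*(-m^2 - 14*m - 7)/(m^2 + 14*m + 49)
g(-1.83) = -0.88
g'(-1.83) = 1.71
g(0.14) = -0.07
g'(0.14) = -0.53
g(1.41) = -1.21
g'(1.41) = -1.22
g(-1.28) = -0.19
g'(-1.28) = 0.85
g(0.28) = -0.15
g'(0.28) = -0.62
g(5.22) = -7.97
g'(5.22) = -2.16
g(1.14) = -0.90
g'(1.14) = -1.10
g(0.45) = -0.26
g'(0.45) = -0.73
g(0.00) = 0.00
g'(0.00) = -0.43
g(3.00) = -3.60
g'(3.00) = -1.74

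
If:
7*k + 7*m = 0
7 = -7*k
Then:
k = -1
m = 1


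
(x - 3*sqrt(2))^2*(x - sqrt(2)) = x^3 - 7*sqrt(2)*x^2 + 30*x - 18*sqrt(2)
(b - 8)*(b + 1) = b^2 - 7*b - 8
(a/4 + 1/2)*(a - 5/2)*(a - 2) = a^3/4 - 5*a^2/8 - a + 5/2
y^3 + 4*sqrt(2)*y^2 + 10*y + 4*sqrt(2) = (y + sqrt(2))^2*(y + 2*sqrt(2))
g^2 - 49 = (g - 7)*(g + 7)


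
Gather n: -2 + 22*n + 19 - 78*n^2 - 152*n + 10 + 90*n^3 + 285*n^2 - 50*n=90*n^3 + 207*n^2 - 180*n + 27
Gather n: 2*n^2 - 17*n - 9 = 2*n^2 - 17*n - 9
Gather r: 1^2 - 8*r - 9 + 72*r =64*r - 8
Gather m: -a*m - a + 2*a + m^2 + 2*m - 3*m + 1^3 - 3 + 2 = a + m^2 + m*(-a - 1)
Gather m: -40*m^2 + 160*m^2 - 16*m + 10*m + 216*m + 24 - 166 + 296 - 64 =120*m^2 + 210*m + 90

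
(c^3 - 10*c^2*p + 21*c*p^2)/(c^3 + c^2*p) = (c^2 - 10*c*p + 21*p^2)/(c*(c + p))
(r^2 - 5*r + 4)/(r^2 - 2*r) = (r^2 - 5*r + 4)/(r*(r - 2))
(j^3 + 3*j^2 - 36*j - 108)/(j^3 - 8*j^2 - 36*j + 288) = (j + 3)/(j - 8)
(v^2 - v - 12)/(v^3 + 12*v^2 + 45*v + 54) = (v - 4)/(v^2 + 9*v + 18)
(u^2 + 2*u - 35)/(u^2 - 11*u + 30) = (u + 7)/(u - 6)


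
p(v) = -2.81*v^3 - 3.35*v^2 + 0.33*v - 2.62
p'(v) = -8.43*v^2 - 6.7*v + 0.33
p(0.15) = -2.66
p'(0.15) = -0.86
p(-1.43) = -1.73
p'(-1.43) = -7.33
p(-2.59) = 22.87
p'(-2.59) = -38.87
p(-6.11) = 511.26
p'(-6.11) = -273.44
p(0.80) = -5.94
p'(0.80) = -10.43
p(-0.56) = -3.36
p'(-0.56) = 1.44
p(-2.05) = 6.83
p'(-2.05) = -21.36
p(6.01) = -731.64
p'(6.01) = -344.43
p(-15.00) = 8722.43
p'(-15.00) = -1795.92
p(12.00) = -5336.74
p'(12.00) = -1293.99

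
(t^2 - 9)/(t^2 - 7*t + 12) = (t + 3)/(t - 4)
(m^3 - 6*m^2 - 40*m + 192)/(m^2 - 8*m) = m + 2 - 24/m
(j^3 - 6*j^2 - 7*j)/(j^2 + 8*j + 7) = j*(j - 7)/(j + 7)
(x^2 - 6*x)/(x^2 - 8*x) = (x - 6)/(x - 8)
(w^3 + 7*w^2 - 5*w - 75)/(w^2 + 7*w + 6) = (w^3 + 7*w^2 - 5*w - 75)/(w^2 + 7*w + 6)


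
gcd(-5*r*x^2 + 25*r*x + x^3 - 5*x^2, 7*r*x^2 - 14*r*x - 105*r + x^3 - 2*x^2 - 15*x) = x - 5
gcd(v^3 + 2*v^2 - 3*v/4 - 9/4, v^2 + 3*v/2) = v + 3/2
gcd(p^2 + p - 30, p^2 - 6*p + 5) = p - 5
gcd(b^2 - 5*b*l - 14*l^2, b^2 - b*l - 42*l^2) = b - 7*l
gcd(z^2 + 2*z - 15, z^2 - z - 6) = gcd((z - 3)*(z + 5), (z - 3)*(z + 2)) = z - 3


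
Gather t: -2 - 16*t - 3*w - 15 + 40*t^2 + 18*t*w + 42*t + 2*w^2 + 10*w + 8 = 40*t^2 + t*(18*w + 26) + 2*w^2 + 7*w - 9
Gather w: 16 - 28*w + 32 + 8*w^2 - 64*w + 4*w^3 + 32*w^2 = 4*w^3 + 40*w^2 - 92*w + 48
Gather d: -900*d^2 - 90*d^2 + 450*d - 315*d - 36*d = -990*d^2 + 99*d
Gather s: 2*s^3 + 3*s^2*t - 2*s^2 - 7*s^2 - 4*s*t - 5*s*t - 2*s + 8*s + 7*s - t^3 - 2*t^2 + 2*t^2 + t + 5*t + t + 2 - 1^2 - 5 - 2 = 2*s^3 + s^2*(3*t - 9) + s*(13 - 9*t) - t^3 + 7*t - 6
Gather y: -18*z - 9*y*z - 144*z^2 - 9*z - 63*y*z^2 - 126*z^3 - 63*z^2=y*(-63*z^2 - 9*z) - 126*z^3 - 207*z^2 - 27*z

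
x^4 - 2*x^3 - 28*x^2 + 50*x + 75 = (x - 5)*(x - 3)*(x + 1)*(x + 5)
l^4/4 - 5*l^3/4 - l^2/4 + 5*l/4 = l*(l/4 + 1/4)*(l - 5)*(l - 1)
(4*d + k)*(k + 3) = 4*d*k + 12*d + k^2 + 3*k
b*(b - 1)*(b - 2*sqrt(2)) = b^3 - 2*sqrt(2)*b^2 - b^2 + 2*sqrt(2)*b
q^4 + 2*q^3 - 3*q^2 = q^2*(q - 1)*(q + 3)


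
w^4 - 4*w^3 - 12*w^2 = w^2*(w - 6)*(w + 2)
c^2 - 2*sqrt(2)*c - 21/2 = (c - 7*sqrt(2)/2)*(c + 3*sqrt(2)/2)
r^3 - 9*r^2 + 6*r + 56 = (r - 7)*(r - 4)*(r + 2)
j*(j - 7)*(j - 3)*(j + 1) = j^4 - 9*j^3 + 11*j^2 + 21*j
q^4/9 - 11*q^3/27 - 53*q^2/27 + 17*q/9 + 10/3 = (q/3 + 1/3)*(q/3 + 1)*(q - 6)*(q - 5/3)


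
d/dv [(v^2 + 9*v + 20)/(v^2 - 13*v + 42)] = 22*(-v^2 + 2*v + 29)/(v^4 - 26*v^3 + 253*v^2 - 1092*v + 1764)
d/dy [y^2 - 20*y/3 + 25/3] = 2*y - 20/3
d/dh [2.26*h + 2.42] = 2.26000000000000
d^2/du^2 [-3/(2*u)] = -3/u^3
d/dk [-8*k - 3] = -8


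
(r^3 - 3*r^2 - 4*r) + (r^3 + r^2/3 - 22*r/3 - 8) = 2*r^3 - 8*r^2/3 - 34*r/3 - 8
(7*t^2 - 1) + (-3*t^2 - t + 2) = 4*t^2 - t + 1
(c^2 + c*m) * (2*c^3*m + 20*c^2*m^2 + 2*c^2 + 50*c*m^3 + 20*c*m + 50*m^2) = 2*c^5*m + 22*c^4*m^2 + 2*c^4 + 70*c^3*m^3 + 22*c^3*m + 50*c^2*m^4 + 70*c^2*m^2 + 50*c*m^3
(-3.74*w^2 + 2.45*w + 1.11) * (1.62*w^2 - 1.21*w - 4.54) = -6.0588*w^4 + 8.4944*w^3 + 15.8133*w^2 - 12.4661*w - 5.0394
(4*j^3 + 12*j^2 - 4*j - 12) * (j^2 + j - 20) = 4*j^5 + 16*j^4 - 72*j^3 - 256*j^2 + 68*j + 240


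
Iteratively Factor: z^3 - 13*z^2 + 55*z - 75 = (z - 3)*(z^2 - 10*z + 25) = (z - 5)*(z - 3)*(z - 5)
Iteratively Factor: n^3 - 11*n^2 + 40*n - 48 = (n - 4)*(n^2 - 7*n + 12) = (n - 4)*(n - 3)*(n - 4)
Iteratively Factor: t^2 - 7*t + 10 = (t - 5)*(t - 2)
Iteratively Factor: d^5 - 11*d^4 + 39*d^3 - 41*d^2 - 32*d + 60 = (d - 2)*(d^4 - 9*d^3 + 21*d^2 + d - 30) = (d - 3)*(d - 2)*(d^3 - 6*d^2 + 3*d + 10) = (d - 5)*(d - 3)*(d - 2)*(d^2 - d - 2) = (d - 5)*(d - 3)*(d - 2)^2*(d + 1)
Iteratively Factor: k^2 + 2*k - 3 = (k + 3)*(k - 1)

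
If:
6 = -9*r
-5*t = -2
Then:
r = -2/3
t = 2/5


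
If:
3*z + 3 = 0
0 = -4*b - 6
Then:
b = -3/2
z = -1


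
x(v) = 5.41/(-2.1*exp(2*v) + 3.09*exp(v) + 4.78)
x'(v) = 5.41*(4.2*exp(2*v) - 3.09*exp(v))/(-2.1*exp(2*v) + 3.09*exp(v) + 4.78)^2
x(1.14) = -0.89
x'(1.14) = 4.58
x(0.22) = 1.01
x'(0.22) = 0.50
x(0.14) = 0.97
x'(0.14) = 0.35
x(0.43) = 1.18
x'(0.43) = 1.34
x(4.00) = -0.00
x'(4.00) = 0.00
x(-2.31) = 1.07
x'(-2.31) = -0.06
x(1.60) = -0.17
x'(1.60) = 0.48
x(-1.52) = 1.01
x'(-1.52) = -0.09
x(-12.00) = 1.13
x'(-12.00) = 0.00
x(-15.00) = 1.13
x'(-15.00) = 0.00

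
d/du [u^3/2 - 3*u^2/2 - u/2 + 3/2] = 3*u^2/2 - 3*u - 1/2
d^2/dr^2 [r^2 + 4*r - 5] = 2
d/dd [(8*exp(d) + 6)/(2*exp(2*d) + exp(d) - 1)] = 2*(-(4*exp(d) + 1)*(4*exp(d) + 3) + 8*exp(2*d) + 4*exp(d) - 4)*exp(d)/(2*exp(2*d) + exp(d) - 1)^2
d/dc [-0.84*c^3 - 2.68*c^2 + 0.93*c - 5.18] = -2.52*c^2 - 5.36*c + 0.93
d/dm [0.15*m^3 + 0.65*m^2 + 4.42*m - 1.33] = 0.45*m^2 + 1.3*m + 4.42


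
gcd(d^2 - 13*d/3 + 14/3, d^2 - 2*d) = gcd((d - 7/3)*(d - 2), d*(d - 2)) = d - 2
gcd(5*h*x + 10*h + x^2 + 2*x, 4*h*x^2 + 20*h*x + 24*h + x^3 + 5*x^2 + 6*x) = x + 2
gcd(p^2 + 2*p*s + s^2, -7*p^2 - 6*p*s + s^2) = p + s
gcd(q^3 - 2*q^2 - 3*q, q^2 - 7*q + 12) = q - 3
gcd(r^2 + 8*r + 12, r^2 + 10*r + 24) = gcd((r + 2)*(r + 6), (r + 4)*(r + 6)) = r + 6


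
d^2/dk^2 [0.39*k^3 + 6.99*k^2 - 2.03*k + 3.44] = 2.34*k + 13.98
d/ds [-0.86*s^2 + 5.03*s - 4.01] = 5.03 - 1.72*s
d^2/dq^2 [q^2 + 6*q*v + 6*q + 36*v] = 2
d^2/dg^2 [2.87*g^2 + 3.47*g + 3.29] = 5.74000000000000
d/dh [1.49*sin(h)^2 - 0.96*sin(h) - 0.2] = (2.98*sin(h) - 0.96)*cos(h)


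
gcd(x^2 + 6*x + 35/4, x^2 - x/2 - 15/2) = x + 5/2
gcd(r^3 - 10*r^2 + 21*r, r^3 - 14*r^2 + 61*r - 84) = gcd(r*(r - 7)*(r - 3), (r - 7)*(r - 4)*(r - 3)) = r^2 - 10*r + 21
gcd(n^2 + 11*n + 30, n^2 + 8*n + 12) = n + 6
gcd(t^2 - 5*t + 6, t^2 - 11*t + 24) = t - 3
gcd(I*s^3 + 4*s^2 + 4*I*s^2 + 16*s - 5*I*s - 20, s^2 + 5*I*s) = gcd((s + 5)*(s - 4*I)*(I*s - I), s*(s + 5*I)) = 1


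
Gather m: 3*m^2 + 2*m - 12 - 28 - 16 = 3*m^2 + 2*m - 56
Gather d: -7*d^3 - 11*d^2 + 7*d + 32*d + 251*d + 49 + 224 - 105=-7*d^3 - 11*d^2 + 290*d + 168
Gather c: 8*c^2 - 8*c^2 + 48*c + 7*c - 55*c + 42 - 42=0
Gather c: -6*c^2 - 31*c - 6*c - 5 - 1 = -6*c^2 - 37*c - 6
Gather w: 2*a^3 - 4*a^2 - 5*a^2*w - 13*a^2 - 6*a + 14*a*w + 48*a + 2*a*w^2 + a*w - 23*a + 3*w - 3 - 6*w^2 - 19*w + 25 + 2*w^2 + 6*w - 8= 2*a^3 - 17*a^2 + 19*a + w^2*(2*a - 4) + w*(-5*a^2 + 15*a - 10) + 14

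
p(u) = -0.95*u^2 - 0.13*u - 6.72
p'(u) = -1.9*u - 0.13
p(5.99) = -41.58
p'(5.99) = -11.51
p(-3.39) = -17.20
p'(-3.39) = 6.31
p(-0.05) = -6.72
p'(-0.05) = -0.04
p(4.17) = -23.78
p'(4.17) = -8.05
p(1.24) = -8.34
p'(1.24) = -2.49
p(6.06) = -42.40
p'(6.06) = -11.64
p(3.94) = -21.98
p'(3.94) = -7.62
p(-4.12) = -22.31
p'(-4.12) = 7.70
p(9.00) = -84.84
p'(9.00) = -17.23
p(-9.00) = -82.50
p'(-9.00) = 16.97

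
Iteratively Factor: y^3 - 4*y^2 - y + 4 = (y - 1)*(y^2 - 3*y - 4) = (y - 1)*(y + 1)*(y - 4)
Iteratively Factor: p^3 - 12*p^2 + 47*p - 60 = (p - 4)*(p^2 - 8*p + 15) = (p - 4)*(p - 3)*(p - 5)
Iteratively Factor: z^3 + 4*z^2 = (z)*(z^2 + 4*z) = z^2*(z + 4)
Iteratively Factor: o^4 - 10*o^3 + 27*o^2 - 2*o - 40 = (o - 4)*(o^3 - 6*o^2 + 3*o + 10) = (o - 4)*(o - 2)*(o^2 - 4*o - 5) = (o - 5)*(o - 4)*(o - 2)*(o + 1)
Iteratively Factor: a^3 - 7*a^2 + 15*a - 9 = (a - 3)*(a^2 - 4*a + 3) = (a - 3)^2*(a - 1)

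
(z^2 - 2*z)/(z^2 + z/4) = 4*(z - 2)/(4*z + 1)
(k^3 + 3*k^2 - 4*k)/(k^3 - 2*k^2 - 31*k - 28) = k*(k - 1)/(k^2 - 6*k - 7)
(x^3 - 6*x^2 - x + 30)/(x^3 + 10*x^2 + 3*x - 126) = (x^2 - 3*x - 10)/(x^2 + 13*x + 42)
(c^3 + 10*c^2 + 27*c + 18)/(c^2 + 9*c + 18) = c + 1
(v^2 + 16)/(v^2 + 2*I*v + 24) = (v + 4*I)/(v + 6*I)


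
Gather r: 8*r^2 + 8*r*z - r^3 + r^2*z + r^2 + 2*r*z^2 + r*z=-r^3 + r^2*(z + 9) + r*(2*z^2 + 9*z)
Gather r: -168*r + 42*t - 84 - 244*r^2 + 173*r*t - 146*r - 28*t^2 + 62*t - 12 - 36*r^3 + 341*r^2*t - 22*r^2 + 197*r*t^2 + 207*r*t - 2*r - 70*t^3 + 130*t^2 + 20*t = -36*r^3 + r^2*(341*t - 266) + r*(197*t^2 + 380*t - 316) - 70*t^3 + 102*t^2 + 124*t - 96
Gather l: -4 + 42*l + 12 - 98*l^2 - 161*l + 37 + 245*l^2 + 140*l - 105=147*l^2 + 21*l - 60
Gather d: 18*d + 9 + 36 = 18*d + 45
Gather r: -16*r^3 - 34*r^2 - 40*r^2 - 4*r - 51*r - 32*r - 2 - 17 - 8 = -16*r^3 - 74*r^2 - 87*r - 27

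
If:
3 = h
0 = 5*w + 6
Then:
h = 3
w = -6/5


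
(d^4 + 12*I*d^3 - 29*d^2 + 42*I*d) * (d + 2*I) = d^5 + 14*I*d^4 - 53*d^3 - 16*I*d^2 - 84*d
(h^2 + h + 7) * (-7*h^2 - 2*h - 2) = -7*h^4 - 9*h^3 - 53*h^2 - 16*h - 14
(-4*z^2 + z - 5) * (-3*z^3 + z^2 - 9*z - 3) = 12*z^5 - 7*z^4 + 52*z^3 - 2*z^2 + 42*z + 15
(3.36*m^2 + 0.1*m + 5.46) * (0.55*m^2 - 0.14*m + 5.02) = 1.848*m^4 - 0.4154*m^3 + 19.8562*m^2 - 0.2624*m + 27.4092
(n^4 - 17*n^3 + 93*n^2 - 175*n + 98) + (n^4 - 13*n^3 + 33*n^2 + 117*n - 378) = 2*n^4 - 30*n^3 + 126*n^2 - 58*n - 280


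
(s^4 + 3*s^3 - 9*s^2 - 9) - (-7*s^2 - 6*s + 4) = s^4 + 3*s^3 - 2*s^2 + 6*s - 13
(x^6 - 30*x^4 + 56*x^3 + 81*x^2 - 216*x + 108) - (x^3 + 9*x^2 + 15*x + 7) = x^6 - 30*x^4 + 55*x^3 + 72*x^2 - 231*x + 101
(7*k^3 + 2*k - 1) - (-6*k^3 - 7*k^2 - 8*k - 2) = 13*k^3 + 7*k^2 + 10*k + 1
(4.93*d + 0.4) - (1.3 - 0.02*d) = 4.95*d - 0.9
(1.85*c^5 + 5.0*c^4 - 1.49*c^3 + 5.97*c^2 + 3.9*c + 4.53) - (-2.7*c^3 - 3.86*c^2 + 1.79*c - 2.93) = 1.85*c^5 + 5.0*c^4 + 1.21*c^3 + 9.83*c^2 + 2.11*c + 7.46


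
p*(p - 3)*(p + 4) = p^3 + p^2 - 12*p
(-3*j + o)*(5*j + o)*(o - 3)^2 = -15*j^2*o^2 + 90*j^2*o - 135*j^2 + 2*j*o^3 - 12*j*o^2 + 18*j*o + o^4 - 6*o^3 + 9*o^2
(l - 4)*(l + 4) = l^2 - 16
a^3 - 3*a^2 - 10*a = a*(a - 5)*(a + 2)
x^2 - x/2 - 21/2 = (x - 7/2)*(x + 3)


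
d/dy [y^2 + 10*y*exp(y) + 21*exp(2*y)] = 10*y*exp(y) + 2*y + 42*exp(2*y) + 10*exp(y)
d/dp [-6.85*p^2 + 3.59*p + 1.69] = 3.59 - 13.7*p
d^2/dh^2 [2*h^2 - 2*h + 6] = 4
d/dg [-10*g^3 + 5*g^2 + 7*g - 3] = -30*g^2 + 10*g + 7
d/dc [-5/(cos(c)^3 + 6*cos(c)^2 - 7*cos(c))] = 5*(-3*sin(c) + 7*sin(c)/cos(c)^2 - 12*tan(c))/((cos(c) - 1)^2*(cos(c) + 7)^2)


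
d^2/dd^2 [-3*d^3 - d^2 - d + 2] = -18*d - 2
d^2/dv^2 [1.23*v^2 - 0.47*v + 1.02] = 2.46000000000000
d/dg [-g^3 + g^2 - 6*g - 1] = -3*g^2 + 2*g - 6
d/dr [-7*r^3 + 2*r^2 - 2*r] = -21*r^2 + 4*r - 2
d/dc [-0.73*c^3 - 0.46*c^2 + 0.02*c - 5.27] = -2.19*c^2 - 0.92*c + 0.02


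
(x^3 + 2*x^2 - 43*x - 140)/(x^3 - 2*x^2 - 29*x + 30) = (x^2 - 3*x - 28)/(x^2 - 7*x + 6)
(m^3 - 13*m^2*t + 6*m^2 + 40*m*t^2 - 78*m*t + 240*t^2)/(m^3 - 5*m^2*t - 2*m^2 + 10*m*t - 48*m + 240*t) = (m - 8*t)/(m - 8)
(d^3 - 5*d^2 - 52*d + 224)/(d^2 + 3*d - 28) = d - 8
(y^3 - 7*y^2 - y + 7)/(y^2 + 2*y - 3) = (y^2 - 6*y - 7)/(y + 3)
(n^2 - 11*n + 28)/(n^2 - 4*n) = (n - 7)/n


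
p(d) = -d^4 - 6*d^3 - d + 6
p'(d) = -4*d^3 - 18*d^2 - 1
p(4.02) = -648.97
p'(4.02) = -551.75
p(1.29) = -10.94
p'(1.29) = -39.54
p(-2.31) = 53.79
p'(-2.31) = -47.74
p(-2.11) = 44.65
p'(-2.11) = -43.56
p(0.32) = 5.47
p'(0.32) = -2.97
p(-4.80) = 143.51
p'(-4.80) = 26.65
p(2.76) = -180.94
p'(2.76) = -222.22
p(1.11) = -4.83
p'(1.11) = -28.65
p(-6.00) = 12.00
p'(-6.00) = 215.00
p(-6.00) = 12.00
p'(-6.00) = 215.00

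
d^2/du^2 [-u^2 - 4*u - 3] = -2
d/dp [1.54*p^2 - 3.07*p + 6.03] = 3.08*p - 3.07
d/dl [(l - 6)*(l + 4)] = 2*l - 2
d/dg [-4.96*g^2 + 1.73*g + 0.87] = 1.73 - 9.92*g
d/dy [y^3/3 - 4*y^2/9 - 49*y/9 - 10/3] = y^2 - 8*y/9 - 49/9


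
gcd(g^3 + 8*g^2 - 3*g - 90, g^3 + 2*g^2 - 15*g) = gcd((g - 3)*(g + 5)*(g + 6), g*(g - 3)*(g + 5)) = g^2 + 2*g - 15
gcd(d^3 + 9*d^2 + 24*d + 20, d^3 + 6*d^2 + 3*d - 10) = d^2 + 7*d + 10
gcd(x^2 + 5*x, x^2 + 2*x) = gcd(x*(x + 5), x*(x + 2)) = x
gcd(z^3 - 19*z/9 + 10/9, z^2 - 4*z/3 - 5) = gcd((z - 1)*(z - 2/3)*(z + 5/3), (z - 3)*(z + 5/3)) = z + 5/3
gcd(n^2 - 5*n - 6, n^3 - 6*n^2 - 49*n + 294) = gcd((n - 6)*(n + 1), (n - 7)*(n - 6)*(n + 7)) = n - 6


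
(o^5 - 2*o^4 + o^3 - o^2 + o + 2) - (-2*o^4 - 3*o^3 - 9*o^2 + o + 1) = o^5 + 4*o^3 + 8*o^2 + 1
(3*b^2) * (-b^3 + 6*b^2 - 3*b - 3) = -3*b^5 + 18*b^4 - 9*b^3 - 9*b^2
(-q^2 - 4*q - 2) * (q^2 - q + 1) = -q^4 - 3*q^3 + q^2 - 2*q - 2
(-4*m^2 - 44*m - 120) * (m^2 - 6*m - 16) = -4*m^4 - 20*m^3 + 208*m^2 + 1424*m + 1920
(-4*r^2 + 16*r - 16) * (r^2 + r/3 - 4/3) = -4*r^4 + 44*r^3/3 - 16*r^2/3 - 80*r/3 + 64/3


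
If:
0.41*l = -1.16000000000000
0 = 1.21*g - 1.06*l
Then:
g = -2.48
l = -2.83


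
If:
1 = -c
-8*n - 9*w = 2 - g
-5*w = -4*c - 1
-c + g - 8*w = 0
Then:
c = -1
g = -29/5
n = -3/10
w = -3/5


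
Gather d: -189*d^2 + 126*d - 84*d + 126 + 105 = -189*d^2 + 42*d + 231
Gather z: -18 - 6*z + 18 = -6*z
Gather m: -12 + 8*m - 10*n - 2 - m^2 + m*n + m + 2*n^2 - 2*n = -m^2 + m*(n + 9) + 2*n^2 - 12*n - 14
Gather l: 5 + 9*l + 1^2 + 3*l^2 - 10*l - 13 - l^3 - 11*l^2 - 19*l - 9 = -l^3 - 8*l^2 - 20*l - 16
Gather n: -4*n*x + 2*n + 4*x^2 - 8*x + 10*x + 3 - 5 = n*(2 - 4*x) + 4*x^2 + 2*x - 2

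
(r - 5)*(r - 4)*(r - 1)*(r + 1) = r^4 - 9*r^3 + 19*r^2 + 9*r - 20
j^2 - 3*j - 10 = (j - 5)*(j + 2)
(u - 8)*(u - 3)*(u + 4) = u^3 - 7*u^2 - 20*u + 96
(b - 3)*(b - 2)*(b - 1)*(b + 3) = b^4 - 3*b^3 - 7*b^2 + 27*b - 18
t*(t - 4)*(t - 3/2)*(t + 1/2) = t^4 - 5*t^3 + 13*t^2/4 + 3*t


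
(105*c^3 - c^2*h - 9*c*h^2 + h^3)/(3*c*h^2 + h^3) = 35*c^2/h^2 - 12*c/h + 1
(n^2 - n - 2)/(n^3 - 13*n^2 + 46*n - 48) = (n + 1)/(n^2 - 11*n + 24)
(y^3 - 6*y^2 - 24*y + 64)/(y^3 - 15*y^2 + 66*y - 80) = (y + 4)/(y - 5)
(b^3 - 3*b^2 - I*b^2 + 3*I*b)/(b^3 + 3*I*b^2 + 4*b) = (b - 3)/(b + 4*I)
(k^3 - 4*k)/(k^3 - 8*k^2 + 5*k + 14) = k*(k + 2)/(k^2 - 6*k - 7)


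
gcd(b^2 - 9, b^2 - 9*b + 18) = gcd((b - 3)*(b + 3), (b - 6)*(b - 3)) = b - 3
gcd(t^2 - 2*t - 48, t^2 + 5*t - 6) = t + 6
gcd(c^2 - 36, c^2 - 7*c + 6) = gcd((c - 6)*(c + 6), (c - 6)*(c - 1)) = c - 6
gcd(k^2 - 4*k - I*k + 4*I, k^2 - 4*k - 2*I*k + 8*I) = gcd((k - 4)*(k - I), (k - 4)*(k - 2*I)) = k - 4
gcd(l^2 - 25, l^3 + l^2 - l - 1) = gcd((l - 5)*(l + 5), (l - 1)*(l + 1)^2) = 1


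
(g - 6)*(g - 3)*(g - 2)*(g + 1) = g^4 - 10*g^3 + 25*g^2 - 36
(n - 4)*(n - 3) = n^2 - 7*n + 12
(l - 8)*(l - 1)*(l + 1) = l^3 - 8*l^2 - l + 8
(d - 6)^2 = d^2 - 12*d + 36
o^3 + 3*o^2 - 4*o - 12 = (o - 2)*(o + 2)*(o + 3)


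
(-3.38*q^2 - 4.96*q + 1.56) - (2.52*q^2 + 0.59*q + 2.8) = -5.9*q^2 - 5.55*q - 1.24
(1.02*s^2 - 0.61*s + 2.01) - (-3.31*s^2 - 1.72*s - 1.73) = 4.33*s^2 + 1.11*s + 3.74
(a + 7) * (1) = a + 7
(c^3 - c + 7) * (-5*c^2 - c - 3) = -5*c^5 - c^4 + 2*c^3 - 34*c^2 - 4*c - 21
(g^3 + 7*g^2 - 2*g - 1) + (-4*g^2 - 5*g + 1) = g^3 + 3*g^2 - 7*g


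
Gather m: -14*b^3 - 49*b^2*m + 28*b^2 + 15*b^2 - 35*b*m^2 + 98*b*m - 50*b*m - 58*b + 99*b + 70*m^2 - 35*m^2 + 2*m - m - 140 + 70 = -14*b^3 + 43*b^2 + 41*b + m^2*(35 - 35*b) + m*(-49*b^2 + 48*b + 1) - 70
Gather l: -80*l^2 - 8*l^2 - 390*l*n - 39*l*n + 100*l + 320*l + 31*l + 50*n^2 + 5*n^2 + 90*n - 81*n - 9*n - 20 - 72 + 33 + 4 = -88*l^2 + l*(451 - 429*n) + 55*n^2 - 55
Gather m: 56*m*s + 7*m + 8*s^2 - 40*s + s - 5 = m*(56*s + 7) + 8*s^2 - 39*s - 5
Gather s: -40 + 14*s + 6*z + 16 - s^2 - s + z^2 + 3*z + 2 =-s^2 + 13*s + z^2 + 9*z - 22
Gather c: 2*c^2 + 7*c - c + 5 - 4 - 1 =2*c^2 + 6*c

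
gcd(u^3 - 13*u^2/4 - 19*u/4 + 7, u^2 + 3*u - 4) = u - 1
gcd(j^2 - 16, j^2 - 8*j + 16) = j - 4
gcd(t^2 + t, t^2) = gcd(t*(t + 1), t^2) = t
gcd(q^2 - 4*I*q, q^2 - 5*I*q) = q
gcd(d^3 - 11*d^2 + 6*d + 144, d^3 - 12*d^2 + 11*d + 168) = d^2 - 5*d - 24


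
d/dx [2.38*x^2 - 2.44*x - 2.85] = 4.76*x - 2.44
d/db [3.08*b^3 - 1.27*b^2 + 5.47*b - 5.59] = 9.24*b^2 - 2.54*b + 5.47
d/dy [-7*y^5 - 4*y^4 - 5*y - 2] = -35*y^4 - 16*y^3 - 5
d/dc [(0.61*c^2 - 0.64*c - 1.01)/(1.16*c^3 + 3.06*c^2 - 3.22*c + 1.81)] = (-0.7076*c^4 + 1.4848*c^3 + 3.509*c^2 + 8.3894*c - 4.4106)/(1.3456*c^6 + 7.0992*c^5 + 1.8932*c^4 - 15.5072*c^3 + 21.4456*c^2 - 11.6564*c + 3.2761)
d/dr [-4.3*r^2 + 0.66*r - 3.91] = 0.66 - 8.6*r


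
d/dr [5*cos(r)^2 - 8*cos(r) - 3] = 2*(4 - 5*cos(r))*sin(r)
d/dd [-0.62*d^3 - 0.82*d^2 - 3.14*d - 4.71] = -1.86*d^2 - 1.64*d - 3.14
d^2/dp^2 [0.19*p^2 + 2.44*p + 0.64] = 0.380000000000000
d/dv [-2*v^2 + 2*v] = 2 - 4*v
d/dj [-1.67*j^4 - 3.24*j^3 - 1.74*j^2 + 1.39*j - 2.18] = -6.68*j^3 - 9.72*j^2 - 3.48*j + 1.39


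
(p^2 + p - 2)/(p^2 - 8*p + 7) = (p + 2)/(p - 7)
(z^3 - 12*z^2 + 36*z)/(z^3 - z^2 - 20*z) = (-z^2 + 12*z - 36)/(-z^2 + z + 20)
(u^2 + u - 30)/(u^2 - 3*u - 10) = (u + 6)/(u + 2)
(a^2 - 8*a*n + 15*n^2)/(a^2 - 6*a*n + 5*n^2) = (a - 3*n)/(a - n)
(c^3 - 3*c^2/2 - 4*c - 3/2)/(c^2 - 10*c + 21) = (2*c^2 + 3*c + 1)/(2*(c - 7))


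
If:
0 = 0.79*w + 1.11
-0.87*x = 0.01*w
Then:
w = -1.41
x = 0.02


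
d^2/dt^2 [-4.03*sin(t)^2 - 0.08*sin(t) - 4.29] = 16.12*sin(t)^2 + 0.08*sin(t) - 8.06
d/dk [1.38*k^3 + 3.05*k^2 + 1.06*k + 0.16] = 4.14*k^2 + 6.1*k + 1.06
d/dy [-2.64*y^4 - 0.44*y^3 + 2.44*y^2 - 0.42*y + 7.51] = -10.56*y^3 - 1.32*y^2 + 4.88*y - 0.42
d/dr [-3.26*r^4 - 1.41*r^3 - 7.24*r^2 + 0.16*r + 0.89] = -13.04*r^3 - 4.23*r^2 - 14.48*r + 0.16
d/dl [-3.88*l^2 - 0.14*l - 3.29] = -7.76*l - 0.14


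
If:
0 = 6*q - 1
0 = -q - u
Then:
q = 1/6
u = -1/6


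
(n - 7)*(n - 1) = n^2 - 8*n + 7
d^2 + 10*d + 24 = (d + 4)*(d + 6)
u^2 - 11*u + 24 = (u - 8)*(u - 3)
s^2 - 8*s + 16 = (s - 4)^2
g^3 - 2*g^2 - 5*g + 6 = (g - 3)*(g - 1)*(g + 2)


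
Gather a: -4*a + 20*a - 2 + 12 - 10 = 16*a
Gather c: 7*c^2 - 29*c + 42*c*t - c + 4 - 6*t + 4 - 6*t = 7*c^2 + c*(42*t - 30) - 12*t + 8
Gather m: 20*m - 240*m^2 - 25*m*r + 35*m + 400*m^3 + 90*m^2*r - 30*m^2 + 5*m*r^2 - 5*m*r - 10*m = 400*m^3 + m^2*(90*r - 270) + m*(5*r^2 - 30*r + 45)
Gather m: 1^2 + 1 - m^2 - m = -m^2 - m + 2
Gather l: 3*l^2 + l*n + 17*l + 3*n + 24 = 3*l^2 + l*(n + 17) + 3*n + 24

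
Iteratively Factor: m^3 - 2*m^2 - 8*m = (m - 4)*(m^2 + 2*m) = (m - 4)*(m + 2)*(m)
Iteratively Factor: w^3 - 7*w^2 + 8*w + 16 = (w + 1)*(w^2 - 8*w + 16) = (w - 4)*(w + 1)*(w - 4)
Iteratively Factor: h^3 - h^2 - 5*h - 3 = (h + 1)*(h^2 - 2*h - 3) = (h - 3)*(h + 1)*(h + 1)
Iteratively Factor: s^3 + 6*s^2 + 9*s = (s + 3)*(s^2 + 3*s) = (s + 3)^2*(s)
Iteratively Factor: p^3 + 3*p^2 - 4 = (p + 2)*(p^2 + p - 2) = (p - 1)*(p + 2)*(p + 2)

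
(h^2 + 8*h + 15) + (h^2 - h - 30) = 2*h^2 + 7*h - 15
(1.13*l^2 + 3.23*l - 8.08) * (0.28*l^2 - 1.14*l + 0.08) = 0.3164*l^4 - 0.3838*l^3 - 5.8542*l^2 + 9.4696*l - 0.6464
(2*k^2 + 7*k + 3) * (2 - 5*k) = -10*k^3 - 31*k^2 - k + 6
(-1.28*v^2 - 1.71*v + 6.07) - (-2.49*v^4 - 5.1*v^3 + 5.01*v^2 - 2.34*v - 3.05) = 2.49*v^4 + 5.1*v^3 - 6.29*v^2 + 0.63*v + 9.12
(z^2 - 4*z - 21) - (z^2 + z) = -5*z - 21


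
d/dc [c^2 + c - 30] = 2*c + 1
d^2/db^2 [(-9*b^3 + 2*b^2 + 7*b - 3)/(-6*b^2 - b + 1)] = 6*(-59*b^3 + 87*b^2 - 15*b + 4)/(216*b^6 + 108*b^5 - 90*b^4 - 35*b^3 + 15*b^2 + 3*b - 1)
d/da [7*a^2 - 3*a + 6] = 14*a - 3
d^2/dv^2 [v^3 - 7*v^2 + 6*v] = 6*v - 14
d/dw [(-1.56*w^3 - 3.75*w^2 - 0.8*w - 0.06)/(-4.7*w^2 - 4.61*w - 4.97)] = (7.332*w^4 + 14.3832*w^3 + 36.7871*w^2 + 36.711*w + 3.6994)/(22.09*w^4 + 43.334*w^3 + 67.9701*w^2 + 45.8234*w + 24.7009)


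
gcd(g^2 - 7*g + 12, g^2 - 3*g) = g - 3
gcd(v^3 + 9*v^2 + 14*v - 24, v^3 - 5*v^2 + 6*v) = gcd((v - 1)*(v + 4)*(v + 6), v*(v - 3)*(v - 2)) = 1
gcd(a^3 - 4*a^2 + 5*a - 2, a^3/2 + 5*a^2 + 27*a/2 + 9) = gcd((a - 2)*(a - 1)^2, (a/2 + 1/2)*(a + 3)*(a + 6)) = 1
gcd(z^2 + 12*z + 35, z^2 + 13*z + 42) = z + 7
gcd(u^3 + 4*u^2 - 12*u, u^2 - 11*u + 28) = 1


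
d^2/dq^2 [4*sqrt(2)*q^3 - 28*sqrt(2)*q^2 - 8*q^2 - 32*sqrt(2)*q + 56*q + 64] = 24*sqrt(2)*q - 56*sqrt(2) - 16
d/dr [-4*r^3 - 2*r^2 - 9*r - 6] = -12*r^2 - 4*r - 9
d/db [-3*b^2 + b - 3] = 1 - 6*b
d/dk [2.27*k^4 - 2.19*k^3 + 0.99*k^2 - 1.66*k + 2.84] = 9.08*k^3 - 6.57*k^2 + 1.98*k - 1.66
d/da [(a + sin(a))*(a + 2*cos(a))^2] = (a + 2*cos(a))*(-2*(a + sin(a))*(2*sin(a) - 1) + (a + 2*cos(a))*(cos(a) + 1))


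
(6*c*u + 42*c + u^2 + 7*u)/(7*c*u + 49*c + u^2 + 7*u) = (6*c + u)/(7*c + u)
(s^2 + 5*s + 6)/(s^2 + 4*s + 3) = (s + 2)/(s + 1)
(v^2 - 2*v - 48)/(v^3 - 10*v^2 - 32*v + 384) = 1/(v - 8)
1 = 1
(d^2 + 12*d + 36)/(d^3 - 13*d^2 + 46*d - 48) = (d^2 + 12*d + 36)/(d^3 - 13*d^2 + 46*d - 48)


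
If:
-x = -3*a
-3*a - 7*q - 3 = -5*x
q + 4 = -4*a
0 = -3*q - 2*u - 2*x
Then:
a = -5/8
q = -3/2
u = 33/8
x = -15/8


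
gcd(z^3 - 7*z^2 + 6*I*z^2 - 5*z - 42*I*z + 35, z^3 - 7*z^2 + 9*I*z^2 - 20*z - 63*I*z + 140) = z^2 + z*(-7 + 5*I) - 35*I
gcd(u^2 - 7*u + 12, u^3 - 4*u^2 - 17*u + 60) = u - 3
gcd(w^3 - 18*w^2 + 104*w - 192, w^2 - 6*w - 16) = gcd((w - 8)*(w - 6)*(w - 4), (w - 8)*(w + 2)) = w - 8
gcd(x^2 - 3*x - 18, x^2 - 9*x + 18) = x - 6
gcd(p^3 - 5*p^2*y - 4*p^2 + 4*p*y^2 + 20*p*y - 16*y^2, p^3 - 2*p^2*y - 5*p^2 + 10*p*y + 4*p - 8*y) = p - 4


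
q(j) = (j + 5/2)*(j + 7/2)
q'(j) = 2*j + 6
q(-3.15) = -0.23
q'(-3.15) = -0.30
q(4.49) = 55.85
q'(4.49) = 14.98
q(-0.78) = 4.68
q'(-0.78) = 4.44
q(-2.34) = 0.19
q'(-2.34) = 1.32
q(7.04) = 100.55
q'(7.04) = 20.08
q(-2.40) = 0.11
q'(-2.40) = 1.20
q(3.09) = 36.84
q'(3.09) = 12.18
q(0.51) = 12.07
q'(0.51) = 7.02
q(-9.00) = 35.75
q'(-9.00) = -12.00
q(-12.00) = 80.75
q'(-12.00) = -18.00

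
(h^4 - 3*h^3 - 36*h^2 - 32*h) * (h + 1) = h^5 - 2*h^4 - 39*h^3 - 68*h^2 - 32*h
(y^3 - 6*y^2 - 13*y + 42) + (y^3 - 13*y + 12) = 2*y^3 - 6*y^2 - 26*y + 54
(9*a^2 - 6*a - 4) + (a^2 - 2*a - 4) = 10*a^2 - 8*a - 8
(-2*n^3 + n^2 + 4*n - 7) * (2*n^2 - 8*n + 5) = -4*n^5 + 18*n^4 - 10*n^3 - 41*n^2 + 76*n - 35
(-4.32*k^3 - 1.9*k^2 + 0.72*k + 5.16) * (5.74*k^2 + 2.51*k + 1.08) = -24.7968*k^5 - 21.7492*k^4 - 5.3018*k^3 + 29.3736*k^2 + 13.7292*k + 5.5728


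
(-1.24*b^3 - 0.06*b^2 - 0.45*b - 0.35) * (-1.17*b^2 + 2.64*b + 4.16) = 1.4508*b^5 - 3.2034*b^4 - 4.7903*b^3 - 1.0281*b^2 - 2.796*b - 1.456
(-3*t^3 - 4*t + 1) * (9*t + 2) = -27*t^4 - 6*t^3 - 36*t^2 + t + 2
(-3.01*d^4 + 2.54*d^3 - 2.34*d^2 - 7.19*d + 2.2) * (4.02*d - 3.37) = -12.1002*d^5 + 20.3545*d^4 - 17.9666*d^3 - 21.018*d^2 + 33.0743*d - 7.414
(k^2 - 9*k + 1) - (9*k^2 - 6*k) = -8*k^2 - 3*k + 1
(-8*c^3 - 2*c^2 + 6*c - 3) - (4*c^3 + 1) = -12*c^3 - 2*c^2 + 6*c - 4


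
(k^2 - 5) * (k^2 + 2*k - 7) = k^4 + 2*k^3 - 12*k^2 - 10*k + 35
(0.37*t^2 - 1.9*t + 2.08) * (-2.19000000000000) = -0.8103*t^2 + 4.161*t - 4.5552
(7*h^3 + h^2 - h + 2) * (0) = 0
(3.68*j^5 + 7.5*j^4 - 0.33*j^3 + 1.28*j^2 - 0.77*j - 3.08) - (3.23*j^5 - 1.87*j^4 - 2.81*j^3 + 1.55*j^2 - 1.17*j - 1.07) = 0.45*j^5 + 9.37*j^4 + 2.48*j^3 - 0.27*j^2 + 0.4*j - 2.01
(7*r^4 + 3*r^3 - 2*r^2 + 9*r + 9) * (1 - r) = -7*r^5 + 4*r^4 + 5*r^3 - 11*r^2 + 9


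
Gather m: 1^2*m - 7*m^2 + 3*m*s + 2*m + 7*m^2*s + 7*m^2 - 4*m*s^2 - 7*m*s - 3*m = 7*m^2*s + m*(-4*s^2 - 4*s)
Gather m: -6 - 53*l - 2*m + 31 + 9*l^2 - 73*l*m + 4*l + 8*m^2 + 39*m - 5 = 9*l^2 - 49*l + 8*m^2 + m*(37 - 73*l) + 20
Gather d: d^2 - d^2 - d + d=0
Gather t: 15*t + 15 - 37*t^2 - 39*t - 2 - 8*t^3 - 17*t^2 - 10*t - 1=-8*t^3 - 54*t^2 - 34*t + 12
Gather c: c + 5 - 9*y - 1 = c - 9*y + 4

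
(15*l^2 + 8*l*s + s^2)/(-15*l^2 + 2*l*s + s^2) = (3*l + s)/(-3*l + s)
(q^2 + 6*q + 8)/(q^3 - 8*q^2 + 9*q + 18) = (q^2 + 6*q + 8)/(q^3 - 8*q^2 + 9*q + 18)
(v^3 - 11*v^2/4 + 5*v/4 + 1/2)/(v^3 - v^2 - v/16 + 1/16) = 4*(v - 2)/(4*v - 1)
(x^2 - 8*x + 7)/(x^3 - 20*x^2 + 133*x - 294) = (x - 1)/(x^2 - 13*x + 42)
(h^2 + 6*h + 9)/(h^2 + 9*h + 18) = (h + 3)/(h + 6)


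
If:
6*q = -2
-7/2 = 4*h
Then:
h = -7/8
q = -1/3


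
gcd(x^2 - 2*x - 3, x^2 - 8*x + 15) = x - 3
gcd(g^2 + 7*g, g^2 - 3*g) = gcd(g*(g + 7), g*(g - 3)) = g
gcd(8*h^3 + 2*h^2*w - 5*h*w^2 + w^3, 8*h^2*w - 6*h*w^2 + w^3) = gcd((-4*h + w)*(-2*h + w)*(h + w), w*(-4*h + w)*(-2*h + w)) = 8*h^2 - 6*h*w + w^2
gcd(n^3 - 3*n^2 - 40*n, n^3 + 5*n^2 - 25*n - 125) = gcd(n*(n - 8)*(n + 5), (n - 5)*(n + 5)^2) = n + 5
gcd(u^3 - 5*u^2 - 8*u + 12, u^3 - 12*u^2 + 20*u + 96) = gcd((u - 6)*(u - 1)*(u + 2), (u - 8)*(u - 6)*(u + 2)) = u^2 - 4*u - 12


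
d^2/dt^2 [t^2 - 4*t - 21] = 2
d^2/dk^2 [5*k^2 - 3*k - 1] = 10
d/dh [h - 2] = 1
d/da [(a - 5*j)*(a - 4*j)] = 2*a - 9*j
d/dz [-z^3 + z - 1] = 1 - 3*z^2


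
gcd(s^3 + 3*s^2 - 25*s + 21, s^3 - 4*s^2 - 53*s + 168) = s^2 + 4*s - 21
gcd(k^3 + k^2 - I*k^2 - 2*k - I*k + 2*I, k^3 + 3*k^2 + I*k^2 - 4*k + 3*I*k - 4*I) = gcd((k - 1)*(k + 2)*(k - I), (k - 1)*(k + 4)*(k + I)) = k - 1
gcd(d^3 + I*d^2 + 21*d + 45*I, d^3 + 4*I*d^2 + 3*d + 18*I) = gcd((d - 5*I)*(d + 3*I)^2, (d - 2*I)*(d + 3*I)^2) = d^2 + 6*I*d - 9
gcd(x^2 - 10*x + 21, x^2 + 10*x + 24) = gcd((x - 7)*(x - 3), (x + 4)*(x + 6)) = 1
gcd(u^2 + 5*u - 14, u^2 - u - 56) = u + 7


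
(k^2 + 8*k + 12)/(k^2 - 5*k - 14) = (k + 6)/(k - 7)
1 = 1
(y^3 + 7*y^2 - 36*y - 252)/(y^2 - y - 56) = (y^2 - 36)/(y - 8)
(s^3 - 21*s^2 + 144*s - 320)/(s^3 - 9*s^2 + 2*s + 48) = (s^2 - 13*s + 40)/(s^2 - s - 6)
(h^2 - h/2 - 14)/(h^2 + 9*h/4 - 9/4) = 2*(2*h^2 - h - 28)/(4*h^2 + 9*h - 9)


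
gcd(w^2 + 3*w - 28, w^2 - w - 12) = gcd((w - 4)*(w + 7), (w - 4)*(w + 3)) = w - 4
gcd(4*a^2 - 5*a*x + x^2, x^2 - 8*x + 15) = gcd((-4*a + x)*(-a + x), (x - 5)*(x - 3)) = 1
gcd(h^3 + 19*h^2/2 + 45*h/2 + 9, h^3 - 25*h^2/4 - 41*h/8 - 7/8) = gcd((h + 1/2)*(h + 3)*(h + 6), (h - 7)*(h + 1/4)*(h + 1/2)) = h + 1/2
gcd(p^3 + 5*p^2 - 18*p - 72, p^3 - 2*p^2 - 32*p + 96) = p^2 + 2*p - 24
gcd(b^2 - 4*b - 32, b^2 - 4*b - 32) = b^2 - 4*b - 32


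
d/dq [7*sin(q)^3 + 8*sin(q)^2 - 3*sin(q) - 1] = (21*sin(q)^2 + 16*sin(q) - 3)*cos(q)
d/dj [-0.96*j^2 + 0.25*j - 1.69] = 0.25 - 1.92*j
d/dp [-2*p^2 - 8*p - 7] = -4*p - 8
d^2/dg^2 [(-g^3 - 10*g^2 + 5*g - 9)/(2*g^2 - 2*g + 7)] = 2*(-10*g^3 + 354*g^2 - 249*g - 330)/(8*g^6 - 24*g^5 + 108*g^4 - 176*g^3 + 378*g^2 - 294*g + 343)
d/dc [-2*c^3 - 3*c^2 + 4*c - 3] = -6*c^2 - 6*c + 4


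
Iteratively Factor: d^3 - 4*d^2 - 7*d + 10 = (d - 5)*(d^2 + d - 2) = (d - 5)*(d + 2)*(d - 1)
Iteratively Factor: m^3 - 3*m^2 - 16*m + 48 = (m - 4)*(m^2 + m - 12) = (m - 4)*(m + 4)*(m - 3)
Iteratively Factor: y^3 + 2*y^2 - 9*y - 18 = (y - 3)*(y^2 + 5*y + 6) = (y - 3)*(y + 3)*(y + 2)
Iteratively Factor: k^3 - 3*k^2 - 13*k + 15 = (k + 3)*(k^2 - 6*k + 5) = (k - 1)*(k + 3)*(k - 5)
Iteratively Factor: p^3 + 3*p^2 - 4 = (p + 2)*(p^2 + p - 2) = (p - 1)*(p + 2)*(p + 2)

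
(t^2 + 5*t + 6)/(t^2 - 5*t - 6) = (t^2 + 5*t + 6)/(t^2 - 5*t - 6)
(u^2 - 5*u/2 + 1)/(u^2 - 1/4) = 2*(u - 2)/(2*u + 1)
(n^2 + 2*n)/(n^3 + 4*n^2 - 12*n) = (n + 2)/(n^2 + 4*n - 12)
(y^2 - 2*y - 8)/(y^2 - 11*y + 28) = (y + 2)/(y - 7)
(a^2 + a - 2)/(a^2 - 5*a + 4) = (a + 2)/(a - 4)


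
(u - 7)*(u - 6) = u^2 - 13*u + 42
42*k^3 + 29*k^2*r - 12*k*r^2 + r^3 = (-7*k + r)*(-6*k + r)*(k + r)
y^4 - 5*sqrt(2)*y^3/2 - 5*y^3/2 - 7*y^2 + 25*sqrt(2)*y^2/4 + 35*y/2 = y*(y - 5/2)*(y - 7*sqrt(2)/2)*(y + sqrt(2))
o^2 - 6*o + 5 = (o - 5)*(o - 1)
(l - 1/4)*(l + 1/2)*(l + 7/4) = l^3 + 2*l^2 + 5*l/16 - 7/32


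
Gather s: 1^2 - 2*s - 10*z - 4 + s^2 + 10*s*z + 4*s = s^2 + s*(10*z + 2) - 10*z - 3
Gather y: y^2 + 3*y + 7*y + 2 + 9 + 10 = y^2 + 10*y + 21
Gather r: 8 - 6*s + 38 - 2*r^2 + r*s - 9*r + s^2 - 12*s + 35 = -2*r^2 + r*(s - 9) + s^2 - 18*s + 81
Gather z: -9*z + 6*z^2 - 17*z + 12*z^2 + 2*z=18*z^2 - 24*z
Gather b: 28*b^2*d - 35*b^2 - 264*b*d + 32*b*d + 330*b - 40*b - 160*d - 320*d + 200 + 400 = b^2*(28*d - 35) + b*(290 - 232*d) - 480*d + 600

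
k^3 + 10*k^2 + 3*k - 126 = (k - 3)*(k + 6)*(k + 7)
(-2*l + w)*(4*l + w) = -8*l^2 + 2*l*w + w^2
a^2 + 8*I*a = a*(a + 8*I)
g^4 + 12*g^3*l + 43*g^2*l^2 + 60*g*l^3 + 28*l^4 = (g + l)*(g + 2*l)^2*(g + 7*l)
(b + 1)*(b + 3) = b^2 + 4*b + 3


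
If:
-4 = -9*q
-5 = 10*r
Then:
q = 4/9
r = -1/2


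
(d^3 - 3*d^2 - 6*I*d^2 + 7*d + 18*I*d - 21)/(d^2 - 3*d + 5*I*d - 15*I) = (d^2 - 6*I*d + 7)/(d + 5*I)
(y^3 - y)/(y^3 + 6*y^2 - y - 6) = y/(y + 6)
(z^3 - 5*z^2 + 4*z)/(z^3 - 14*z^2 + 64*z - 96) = z*(z - 1)/(z^2 - 10*z + 24)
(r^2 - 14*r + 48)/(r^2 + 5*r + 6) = (r^2 - 14*r + 48)/(r^2 + 5*r + 6)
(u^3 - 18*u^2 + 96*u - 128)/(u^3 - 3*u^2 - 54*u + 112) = (u - 8)/(u + 7)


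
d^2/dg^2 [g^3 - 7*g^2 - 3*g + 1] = 6*g - 14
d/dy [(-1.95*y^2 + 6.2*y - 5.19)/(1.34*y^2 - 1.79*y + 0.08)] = (-4.8175*y^2 + 13.5972*y - 8.7941)/(1.7956*y^4 - 4.7972*y^3 + 3.4185*y^2 - 0.2864*y + 0.0064)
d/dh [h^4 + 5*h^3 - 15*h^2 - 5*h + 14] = 4*h^3 + 15*h^2 - 30*h - 5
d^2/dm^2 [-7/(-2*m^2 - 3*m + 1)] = 14*(-4*m^2 - 6*m + (4*m + 3)^2 + 2)/(2*m^2 + 3*m - 1)^3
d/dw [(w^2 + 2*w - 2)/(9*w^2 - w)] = (-19*w^2 + 36*w - 2)/(w^2*(81*w^2 - 18*w + 1))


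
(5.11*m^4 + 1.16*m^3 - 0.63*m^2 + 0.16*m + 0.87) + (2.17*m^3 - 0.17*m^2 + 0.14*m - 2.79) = 5.11*m^4 + 3.33*m^3 - 0.8*m^2 + 0.3*m - 1.92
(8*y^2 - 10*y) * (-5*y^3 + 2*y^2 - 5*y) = -40*y^5 + 66*y^4 - 60*y^3 + 50*y^2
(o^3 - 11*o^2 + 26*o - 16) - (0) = o^3 - 11*o^2 + 26*o - 16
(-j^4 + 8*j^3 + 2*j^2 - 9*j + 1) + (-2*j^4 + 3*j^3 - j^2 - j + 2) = -3*j^4 + 11*j^3 + j^2 - 10*j + 3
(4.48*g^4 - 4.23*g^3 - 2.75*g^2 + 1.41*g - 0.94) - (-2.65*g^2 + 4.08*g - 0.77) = 4.48*g^4 - 4.23*g^3 - 0.1*g^2 - 2.67*g - 0.17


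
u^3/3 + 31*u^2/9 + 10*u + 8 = (u/3 + 1)*(u + 4/3)*(u + 6)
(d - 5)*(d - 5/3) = d^2 - 20*d/3 + 25/3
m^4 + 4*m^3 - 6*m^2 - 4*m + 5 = (m - 1)^2*(m + 1)*(m + 5)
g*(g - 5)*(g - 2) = g^3 - 7*g^2 + 10*g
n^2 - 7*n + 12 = (n - 4)*(n - 3)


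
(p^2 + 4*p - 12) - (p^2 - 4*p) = 8*p - 12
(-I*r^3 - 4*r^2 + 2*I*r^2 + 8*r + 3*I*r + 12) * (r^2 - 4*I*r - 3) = -I*r^5 - 8*r^4 + 2*I*r^4 + 16*r^3 + 22*I*r^3 + 36*r^2 - 38*I*r^2 - 24*r - 57*I*r - 36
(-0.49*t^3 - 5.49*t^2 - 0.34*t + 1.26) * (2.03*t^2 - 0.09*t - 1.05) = -0.9947*t^5 - 11.1006*t^4 + 0.3184*t^3 + 8.3529*t^2 + 0.2436*t - 1.323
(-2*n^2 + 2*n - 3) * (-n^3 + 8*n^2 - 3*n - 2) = 2*n^5 - 18*n^4 + 25*n^3 - 26*n^2 + 5*n + 6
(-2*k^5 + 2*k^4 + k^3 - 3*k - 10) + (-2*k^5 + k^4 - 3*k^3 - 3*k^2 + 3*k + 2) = -4*k^5 + 3*k^4 - 2*k^3 - 3*k^2 - 8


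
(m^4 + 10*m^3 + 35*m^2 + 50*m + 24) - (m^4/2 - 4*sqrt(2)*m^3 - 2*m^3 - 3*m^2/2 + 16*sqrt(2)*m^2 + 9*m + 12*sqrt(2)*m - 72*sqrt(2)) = m^4/2 + 4*sqrt(2)*m^3 + 12*m^3 - 16*sqrt(2)*m^2 + 73*m^2/2 - 12*sqrt(2)*m + 41*m + 24 + 72*sqrt(2)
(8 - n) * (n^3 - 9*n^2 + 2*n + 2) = -n^4 + 17*n^3 - 74*n^2 + 14*n + 16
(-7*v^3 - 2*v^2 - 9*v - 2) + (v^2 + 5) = -7*v^3 - v^2 - 9*v + 3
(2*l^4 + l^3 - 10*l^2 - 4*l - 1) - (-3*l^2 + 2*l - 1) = 2*l^4 + l^3 - 7*l^2 - 6*l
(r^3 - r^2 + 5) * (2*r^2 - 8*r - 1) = 2*r^5 - 10*r^4 + 7*r^3 + 11*r^2 - 40*r - 5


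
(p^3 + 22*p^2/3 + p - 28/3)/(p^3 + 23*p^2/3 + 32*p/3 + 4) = (3*p^3 + 22*p^2 + 3*p - 28)/(3*p^3 + 23*p^2 + 32*p + 12)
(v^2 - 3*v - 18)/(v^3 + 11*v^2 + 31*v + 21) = (v - 6)/(v^2 + 8*v + 7)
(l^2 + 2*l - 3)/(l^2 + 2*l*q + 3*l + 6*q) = (l - 1)/(l + 2*q)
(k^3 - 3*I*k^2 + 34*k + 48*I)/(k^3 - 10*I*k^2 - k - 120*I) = (k + 2*I)/(k - 5*I)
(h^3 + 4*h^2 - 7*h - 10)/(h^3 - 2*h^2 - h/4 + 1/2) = 4*(h^2 + 6*h + 5)/(4*h^2 - 1)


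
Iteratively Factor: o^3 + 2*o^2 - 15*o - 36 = (o + 3)*(o^2 - o - 12) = (o + 3)^2*(o - 4)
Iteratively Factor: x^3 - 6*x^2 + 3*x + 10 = (x - 2)*(x^2 - 4*x - 5) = (x - 5)*(x - 2)*(x + 1)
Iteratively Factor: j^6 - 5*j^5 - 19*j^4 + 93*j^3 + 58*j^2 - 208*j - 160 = (j - 5)*(j^5 - 19*j^3 - 2*j^2 + 48*j + 32) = (j - 5)*(j - 2)*(j^4 + 2*j^3 - 15*j^2 - 32*j - 16) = (j - 5)*(j - 2)*(j + 4)*(j^3 - 2*j^2 - 7*j - 4) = (j - 5)*(j - 2)*(j + 1)*(j + 4)*(j^2 - 3*j - 4) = (j - 5)*(j - 2)*(j + 1)^2*(j + 4)*(j - 4)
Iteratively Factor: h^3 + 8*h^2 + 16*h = (h + 4)*(h^2 + 4*h) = h*(h + 4)*(h + 4)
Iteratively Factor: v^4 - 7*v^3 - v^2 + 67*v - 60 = (v - 4)*(v^3 - 3*v^2 - 13*v + 15) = (v - 5)*(v - 4)*(v^2 + 2*v - 3) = (v - 5)*(v - 4)*(v - 1)*(v + 3)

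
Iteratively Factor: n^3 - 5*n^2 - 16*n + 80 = (n - 5)*(n^2 - 16) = (n - 5)*(n - 4)*(n + 4)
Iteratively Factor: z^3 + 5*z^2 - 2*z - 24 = (z + 3)*(z^2 + 2*z - 8) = (z - 2)*(z + 3)*(z + 4)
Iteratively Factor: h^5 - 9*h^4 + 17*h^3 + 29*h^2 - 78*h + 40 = (h - 4)*(h^4 - 5*h^3 - 3*h^2 + 17*h - 10) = (h - 4)*(h - 1)*(h^3 - 4*h^2 - 7*h + 10) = (h - 5)*(h - 4)*(h - 1)*(h^2 + h - 2) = (h - 5)*(h - 4)*(h - 1)^2*(h + 2)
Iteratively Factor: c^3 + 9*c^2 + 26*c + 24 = (c + 4)*(c^2 + 5*c + 6) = (c + 3)*(c + 4)*(c + 2)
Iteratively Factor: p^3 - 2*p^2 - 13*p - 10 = (p + 1)*(p^2 - 3*p - 10) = (p + 1)*(p + 2)*(p - 5)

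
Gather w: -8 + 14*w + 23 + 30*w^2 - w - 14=30*w^2 + 13*w + 1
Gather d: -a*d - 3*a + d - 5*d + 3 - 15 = -3*a + d*(-a - 4) - 12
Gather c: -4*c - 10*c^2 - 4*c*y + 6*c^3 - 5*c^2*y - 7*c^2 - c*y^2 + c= 6*c^3 + c^2*(-5*y - 17) + c*(-y^2 - 4*y - 3)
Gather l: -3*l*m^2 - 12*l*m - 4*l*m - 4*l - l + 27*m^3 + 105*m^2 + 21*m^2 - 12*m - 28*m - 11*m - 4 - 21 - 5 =l*(-3*m^2 - 16*m - 5) + 27*m^3 + 126*m^2 - 51*m - 30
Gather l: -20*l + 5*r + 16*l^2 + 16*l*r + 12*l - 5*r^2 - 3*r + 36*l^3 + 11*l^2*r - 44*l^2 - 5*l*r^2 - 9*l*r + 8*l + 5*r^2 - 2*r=36*l^3 + l^2*(11*r - 28) + l*(-5*r^2 + 7*r)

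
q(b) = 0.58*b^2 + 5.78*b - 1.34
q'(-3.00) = 2.30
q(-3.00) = -13.46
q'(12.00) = 19.70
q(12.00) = 151.54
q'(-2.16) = 3.27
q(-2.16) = -11.12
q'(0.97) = 6.91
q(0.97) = 4.81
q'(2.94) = 9.19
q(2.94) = 20.67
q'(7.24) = 14.18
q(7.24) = 70.91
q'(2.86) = 9.10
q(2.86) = 19.93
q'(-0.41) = 5.30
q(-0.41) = -3.61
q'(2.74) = 8.96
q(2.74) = 18.85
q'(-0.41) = 5.30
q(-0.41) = -3.61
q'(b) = 1.16*b + 5.78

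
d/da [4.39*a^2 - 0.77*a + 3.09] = 8.78*a - 0.77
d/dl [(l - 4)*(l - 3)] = 2*l - 7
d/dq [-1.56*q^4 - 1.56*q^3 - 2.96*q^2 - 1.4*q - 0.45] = -6.24*q^3 - 4.68*q^2 - 5.92*q - 1.4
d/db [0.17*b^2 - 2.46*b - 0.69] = 0.34*b - 2.46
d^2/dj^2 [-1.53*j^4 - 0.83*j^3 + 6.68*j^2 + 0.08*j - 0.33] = -18.36*j^2 - 4.98*j + 13.36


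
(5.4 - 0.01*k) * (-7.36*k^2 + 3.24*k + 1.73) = 0.0736*k^3 - 39.7764*k^2 + 17.4787*k + 9.342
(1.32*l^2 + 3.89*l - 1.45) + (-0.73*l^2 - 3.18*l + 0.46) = 0.59*l^2 + 0.71*l - 0.99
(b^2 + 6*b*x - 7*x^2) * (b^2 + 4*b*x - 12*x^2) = b^4 + 10*b^3*x + 5*b^2*x^2 - 100*b*x^3 + 84*x^4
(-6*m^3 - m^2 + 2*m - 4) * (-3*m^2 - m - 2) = 18*m^5 + 9*m^4 + 7*m^3 + 12*m^2 + 8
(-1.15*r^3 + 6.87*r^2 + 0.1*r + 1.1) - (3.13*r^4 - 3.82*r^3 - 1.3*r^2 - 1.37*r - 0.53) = -3.13*r^4 + 2.67*r^3 + 8.17*r^2 + 1.47*r + 1.63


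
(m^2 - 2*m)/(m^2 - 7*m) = (m - 2)/(m - 7)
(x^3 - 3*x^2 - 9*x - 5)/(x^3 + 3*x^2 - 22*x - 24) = (x^2 - 4*x - 5)/(x^2 + 2*x - 24)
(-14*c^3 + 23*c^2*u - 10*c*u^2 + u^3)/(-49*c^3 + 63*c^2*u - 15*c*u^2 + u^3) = (-2*c + u)/(-7*c + u)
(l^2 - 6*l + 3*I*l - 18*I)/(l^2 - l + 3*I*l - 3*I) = (l - 6)/(l - 1)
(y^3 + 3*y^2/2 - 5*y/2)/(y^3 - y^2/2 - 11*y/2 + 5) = y/(y - 2)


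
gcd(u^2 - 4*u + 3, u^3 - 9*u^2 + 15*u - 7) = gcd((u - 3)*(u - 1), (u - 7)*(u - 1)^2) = u - 1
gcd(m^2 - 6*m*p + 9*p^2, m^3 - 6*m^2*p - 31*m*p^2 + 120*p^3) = -m + 3*p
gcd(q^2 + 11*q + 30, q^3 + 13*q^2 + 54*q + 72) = q + 6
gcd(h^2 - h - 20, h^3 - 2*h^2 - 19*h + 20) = h^2 - h - 20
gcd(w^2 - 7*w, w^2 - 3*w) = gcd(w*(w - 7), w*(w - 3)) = w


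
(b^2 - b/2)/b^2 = (b - 1/2)/b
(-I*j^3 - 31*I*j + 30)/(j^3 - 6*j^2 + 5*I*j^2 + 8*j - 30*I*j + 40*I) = (-I*j^2 - 5*j - 6*I)/(j^2 - 6*j + 8)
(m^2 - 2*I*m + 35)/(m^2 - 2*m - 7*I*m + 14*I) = (m + 5*I)/(m - 2)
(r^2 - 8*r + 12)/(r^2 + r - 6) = (r - 6)/(r + 3)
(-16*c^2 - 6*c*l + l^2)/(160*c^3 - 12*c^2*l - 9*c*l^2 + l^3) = (-2*c - l)/(20*c^2 + c*l - l^2)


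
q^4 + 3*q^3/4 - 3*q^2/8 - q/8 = q*(q - 1/2)*(q + 1/4)*(q + 1)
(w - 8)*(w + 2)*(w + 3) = w^3 - 3*w^2 - 34*w - 48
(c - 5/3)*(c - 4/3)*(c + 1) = c^3 - 2*c^2 - 7*c/9 + 20/9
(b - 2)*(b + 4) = b^2 + 2*b - 8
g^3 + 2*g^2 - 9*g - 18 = (g - 3)*(g + 2)*(g + 3)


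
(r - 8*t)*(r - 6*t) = r^2 - 14*r*t + 48*t^2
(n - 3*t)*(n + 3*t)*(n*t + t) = n^3*t + n^2*t - 9*n*t^3 - 9*t^3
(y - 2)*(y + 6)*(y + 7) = y^3 + 11*y^2 + 16*y - 84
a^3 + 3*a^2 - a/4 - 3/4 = (a - 1/2)*(a + 1/2)*(a + 3)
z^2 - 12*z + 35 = (z - 7)*(z - 5)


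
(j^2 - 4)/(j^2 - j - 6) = (j - 2)/(j - 3)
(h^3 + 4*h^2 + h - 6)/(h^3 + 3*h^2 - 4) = (h + 3)/(h + 2)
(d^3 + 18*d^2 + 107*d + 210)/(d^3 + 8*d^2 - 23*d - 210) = (d + 5)/(d - 5)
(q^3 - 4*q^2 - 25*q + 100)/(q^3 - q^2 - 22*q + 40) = (q - 5)/(q - 2)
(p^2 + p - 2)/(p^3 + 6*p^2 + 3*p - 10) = 1/(p + 5)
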